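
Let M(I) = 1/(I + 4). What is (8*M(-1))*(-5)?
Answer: -40/3 ≈ -13.333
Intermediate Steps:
M(I) = 1/(4 + I)
(8*M(-1))*(-5) = (8/(4 - 1))*(-5) = (8/3)*(-5) = -40/3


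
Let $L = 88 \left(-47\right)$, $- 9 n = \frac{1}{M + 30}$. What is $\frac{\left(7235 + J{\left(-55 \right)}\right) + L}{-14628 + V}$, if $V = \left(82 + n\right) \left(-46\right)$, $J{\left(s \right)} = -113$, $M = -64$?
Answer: $- \frac{456858}{2815223} \approx -0.16228$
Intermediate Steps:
$n = \frac{1}{306}$ ($n = - \frac{1}{9 \left(-64 + 30\right)} = - \frac{1}{9 \left(-34\right)} = \left(- \frac{1}{9}\right) \left(- \frac{1}{34}\right) = \frac{1}{306} \approx 0.003268$)
$V = - \frac{577139}{153}$ ($V = \left(82 + \frac{1}{306}\right) \left(-46\right) = \frac{25093}{306} \left(-46\right) = - \frac{577139}{153} \approx -3772.1$)
$L = -4136$
$\frac{\left(7235 + J{\left(-55 \right)}\right) + L}{-14628 + V} = \frac{\left(7235 - 113\right) - 4136}{-14628 - \frac{577139}{153}} = \frac{7122 - 4136}{- \frac{2815223}{153}} = 2986 \left(- \frac{153}{2815223}\right) = - \frac{456858}{2815223}$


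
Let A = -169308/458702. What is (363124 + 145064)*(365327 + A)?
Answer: 42580070435771124/229351 ≈ 1.8565e+11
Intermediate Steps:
A = -84654/229351 (A = -169308*1/458702 = -84654/229351 ≈ -0.36910)
(363124 + 145064)*(365327 + A) = (363124 + 145064)*(365327 - 84654/229351) = 508188*(83788028123/229351) = 42580070435771124/229351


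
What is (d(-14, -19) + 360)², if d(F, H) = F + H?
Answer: 106929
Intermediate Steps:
(d(-14, -19) + 360)² = ((-14 - 19) + 360)² = (-33 + 360)² = 327² = 106929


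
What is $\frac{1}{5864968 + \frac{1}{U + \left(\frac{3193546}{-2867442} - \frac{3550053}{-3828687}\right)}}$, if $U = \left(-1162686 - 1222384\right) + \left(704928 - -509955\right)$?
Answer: $\frac{2141157397871846329}{12557819621479817064184363} \approx 1.705 \cdot 10^{-7}$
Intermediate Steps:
$U = -1170187$ ($U = -2385070 + \left(704928 + 509955\right) = -2385070 + 1214883 = -1170187$)
$\frac{1}{5864968 + \frac{1}{U + \left(\frac{3193546}{-2867442} - \frac{3550053}{-3828687}\right)}} = \frac{1}{5864968 + \frac{1}{-1170187 + \left(\frac{3193546}{-2867442} - \frac{3550053}{-3828687}\right)}} = \frac{1}{5864968 + \frac{1}{-1170187 + \left(3193546 \left(- \frac{1}{2867442}\right) - - \frac{1183351}{1276229}\right)}} = \frac{1}{5864968 + \frac{1}{-1170187 + \left(- \frac{1596773}{1433721} + \frac{1183351}{1276229}\right)}} = \frac{1}{5864968 + \frac{1}{-1170187 - \frac{341252829946}{1829756318109}}} = \frac{1}{5864968 + \frac{1}{- \frac{2141157397871846329}{1829756318109}}} = \frac{1}{5864968 - \frac{1829756318109}{2141157397871846329}} = \frac{1}{\frac{12557819621479817064184363}{2141157397871846329}} = \frac{2141157397871846329}{12557819621479817064184363}$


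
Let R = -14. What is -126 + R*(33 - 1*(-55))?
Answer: -1358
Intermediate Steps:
-126 + R*(33 - 1*(-55)) = -126 - 14*(33 - 1*(-55)) = -126 - 14*(33 + 55) = -126 - 14*88 = -126 - 1232 = -1358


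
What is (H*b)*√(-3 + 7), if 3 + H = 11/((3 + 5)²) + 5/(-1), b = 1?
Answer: -501/32 ≈ -15.656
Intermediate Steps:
H = -501/64 (H = -3 + (11/((3 + 5)²) + 5/(-1)) = -3 + (11/(8²) + 5*(-1)) = -3 + (11/64 - 5) = -3 - 309/64 = -501/64 ≈ -7.8281)
(H*b)*√(-3 + 7) = (-501/64*1)*√(-3 + 7) = -501*√4/64 = -501/64*2 = -501/32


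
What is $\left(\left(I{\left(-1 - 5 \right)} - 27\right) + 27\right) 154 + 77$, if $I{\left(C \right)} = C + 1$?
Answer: $-693$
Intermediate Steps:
$I{\left(C \right)} = 1 + C$
$\left(\left(I{\left(-1 - 5 \right)} - 27\right) + 27\right) 154 + 77 = \left(\left(\left(1 - 6\right) - 27\right) + 27\right) 154 + 77 = \left(\left(-5 - 27\right) + 27\right) 154 + 77 = \left(-32 + 27\right) 154 + 77 = \left(-5\right) 154 + 77 = -770 + 77 = -693$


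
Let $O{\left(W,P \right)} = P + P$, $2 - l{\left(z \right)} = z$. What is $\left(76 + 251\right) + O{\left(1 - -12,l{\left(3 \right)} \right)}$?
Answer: $325$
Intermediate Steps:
$l{\left(z \right)} = 2 - z$
$O{\left(W,P \right)} = 2 P$
$\left(76 + 251\right) + O{\left(1 - -12,l{\left(3 \right)} \right)} = \left(76 + 251\right) + 2 \left(2 - 3\right) = 327 + 2 \left(2 - 3\right) = 327 + 2 \left(-1\right) = 327 - 2 = 325$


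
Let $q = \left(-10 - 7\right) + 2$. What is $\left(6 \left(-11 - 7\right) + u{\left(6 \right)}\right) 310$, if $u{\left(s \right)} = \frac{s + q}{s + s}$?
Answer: $- \frac{67425}{2} \approx -33713.0$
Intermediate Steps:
$q = -15$ ($q = -17 + 2 = -15$)
$u{\left(s \right)} = \frac{-15 + s}{2 s}$ ($u{\left(s \right)} = \frac{s - 15}{s + s} = \frac{-15 + s}{2 s}$)
$\left(6 \left(-11 - 7\right) + u{\left(6 \right)}\right) 310 = \left(6 \left(-11 - 7\right) + \frac{-15 + 6}{2 \cdot 6}\right) 310 = \left(6 \left(-18\right) + \frac{1}{2} \cdot \frac{1}{6} \left(-9\right)\right) 310 = \left(-108 - \frac{3}{4}\right) 310 = \left(- \frac{435}{4}\right) 310 = - \frac{67425}{2}$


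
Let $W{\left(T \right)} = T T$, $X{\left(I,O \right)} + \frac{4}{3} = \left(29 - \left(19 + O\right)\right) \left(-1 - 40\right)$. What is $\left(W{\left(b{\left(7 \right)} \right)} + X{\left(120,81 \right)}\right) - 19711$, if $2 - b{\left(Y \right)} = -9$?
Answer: $- \frac{50041}{3} \approx -16680.0$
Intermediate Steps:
$b{\left(Y \right)} = 11$ ($b{\left(Y \right)} = 2 - -9 = 2 + 9 = 11$)
$X{\left(I,O \right)} = - \frac{1234}{3} + 41 O$ ($X{\left(I,O \right)} = - \frac{4}{3} + \left(29 - \left(19 + O\right)\right) \left(-1 - 40\right) = - \frac{4}{3} + \left(10 - O\right) \left(-41\right) = - \frac{4}{3} + \left(-410 + 41 O\right) = - \frac{1234}{3} + 41 O$)
$W{\left(T \right)} = T^{2}$
$\left(W{\left(b{\left(7 \right)} \right)} + X{\left(120,81 \right)}\right) - 19711 = \left(11^{2} + \left(- \frac{1234}{3} + 41 \cdot 81\right)\right) - 19711 = \left(121 + \left(- \frac{1234}{3} + 3321\right)\right) - 19711 = \left(121 + \frac{8729}{3}\right) - 19711 = \frac{9092}{3} - 19711 = - \frac{50041}{3}$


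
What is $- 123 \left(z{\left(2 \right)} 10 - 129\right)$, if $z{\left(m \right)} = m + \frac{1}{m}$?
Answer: $12792$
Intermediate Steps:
$- 123 \left(z{\left(2 \right)} 10 - 129\right) = - 123 \left(\left(2 + \frac{1}{2}\right) 10 - 129\right) = - 123 \left(\frac{5}{2} \cdot 10 - 129\right) = - 123 \left(25 - 129\right) = \left(-123\right) \left(-104\right) = 12792$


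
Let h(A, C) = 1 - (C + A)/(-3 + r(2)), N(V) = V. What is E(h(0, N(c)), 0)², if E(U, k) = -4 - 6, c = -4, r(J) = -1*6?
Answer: 100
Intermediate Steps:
r(J) = -6
h(A, C) = 1 + A/9 + C/9 (h(A, C) = 1 - (C + A)/(-3 - 6) = 1 - (A + C)/(-9) = 1 - (A + C)*(-1)/9 = 1 - (-A/9 - C/9) = 1 + (A/9 + C/9) = 1 + A/9 + C/9)
E(U, k) = -10
E(h(0, N(c)), 0)² = (-10)² = 100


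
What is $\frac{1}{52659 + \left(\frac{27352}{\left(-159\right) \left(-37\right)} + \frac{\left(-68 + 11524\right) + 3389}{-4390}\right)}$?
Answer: $\frac{5165274}{272004711995} \approx 1.899 \cdot 10^{-5}$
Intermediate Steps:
$\frac{1}{52659 + \left(\frac{27352}{\left(-159\right) \left(-37\right)} + \frac{\left(-68 + 11524\right) + 3389}{-4390}\right)} = \frac{1}{52659 + \left(\frac{27352}{5883} + \left(11456 + 3389\right) \left(- \frac{1}{4390}\right)\right)} = \frac{1}{52659 + \left(27352 \cdot \frac{1}{5883} + 14845 \left(- \frac{1}{4390}\right)\right)} = \frac{1}{52659 + \left(\frac{27352}{5883} - \frac{2969}{878}\right)} = \frac{1}{52659 + \frac{6548429}{5165274}} = \frac{1}{\frac{272004711995}{5165274}} = \frac{5165274}{272004711995}$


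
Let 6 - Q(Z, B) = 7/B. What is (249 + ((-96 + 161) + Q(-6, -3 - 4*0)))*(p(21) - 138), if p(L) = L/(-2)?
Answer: -95733/2 ≈ -47867.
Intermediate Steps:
Q(Z, B) = 6 - 7/B
p(L) = -L/2 (p(L) = L*(-½) = -L/2)
(249 + ((-96 + 161) + Q(-6, -3 - 4*0)))*(p(21) - 138) = (249 + ((-96 + 161) + (6 - 7/(-3 - 4*0))))*(-½*21 - 138) = (249 + (65 + (6 - 7/(-3 + 0))))*(-21/2 - 138) = (249 + (65 + (6 - 7/(-3))))*(-297/2) = (249 + (65 + (6 - 7*(-⅓))))*(-297/2) = (249 + (65 + (6 + 7/3)))*(-297/2) = (249 + (65 + 25/3))*(-297/2) = (249 + 220/3)*(-297/2) = (967/3)*(-297/2) = -95733/2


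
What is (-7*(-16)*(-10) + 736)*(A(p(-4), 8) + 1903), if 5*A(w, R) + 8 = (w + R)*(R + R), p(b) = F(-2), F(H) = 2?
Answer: -3712128/5 ≈ -7.4243e+5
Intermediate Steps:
p(b) = 2
A(w, R) = -8/5 + 2*R*(R + w)/5 (A(w, R) = -8/5 + ((w + R)*(R + R))/5 = -8/5 + ((R + w)*(2*R))/5 = -8/5 + (2*R*(R + w))/5 = -8/5 + 2*R*(R + w)/5)
(-7*(-16)*(-10) + 736)*(A(p(-4), 8) + 1903) = (-7*(-16)*(-10) + 736)*((-8/5 + (⅖)*8² + (⅖)*8*2) + 1903) = (112*(-10) + 736)*((-8/5 + (⅖)*64 + 32/5) + 1903) = (-1120 + 736)*((-8/5 + 128/5 + 32/5) + 1903) = -384*(152/5 + 1903) = -384*9667/5 = -3712128/5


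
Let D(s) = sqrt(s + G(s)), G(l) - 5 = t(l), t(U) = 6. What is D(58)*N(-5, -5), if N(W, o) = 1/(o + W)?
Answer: -sqrt(69)/10 ≈ -0.83066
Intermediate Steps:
G(l) = 11 (G(l) = 5 + 6 = 11)
N(W, o) = 1/(W + o)
D(s) = sqrt(11 + s) (D(s) = sqrt(s + 11) = sqrt(11 + s))
D(58)*N(-5, -5) = sqrt(11 + 58)/(-5 - 5) = sqrt(69)/(-10) = sqrt(69)*(-1/10) = -sqrt(69)/10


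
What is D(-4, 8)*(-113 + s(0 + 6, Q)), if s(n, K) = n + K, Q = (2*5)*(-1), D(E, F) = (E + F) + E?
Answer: 0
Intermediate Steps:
D(E, F) = F + 2*E
Q = -10 (Q = 10*(-1) = -10)
s(n, K) = K + n
D(-4, 8)*(-113 + s(0 + 6, Q)) = (8 + 2*(-4))*(-113 + (-10 + (0 + 6))) = (8 - 8)*(-113 + (-10 + 6)) = 0*(-113 - 4) = 0*(-117) = 0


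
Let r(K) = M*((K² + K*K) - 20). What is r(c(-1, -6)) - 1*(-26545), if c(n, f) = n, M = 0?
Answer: 26545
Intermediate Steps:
r(K) = 0 (r(K) = 0*((K² + K*K) - 20) = 0*((K² + K²) - 20) = 0*(2*K² - 20) = 0*(-20 + 2*K²) = 0)
r(c(-1, -6)) - 1*(-26545) = 0 - 1*(-26545) = 0 + 26545 = 26545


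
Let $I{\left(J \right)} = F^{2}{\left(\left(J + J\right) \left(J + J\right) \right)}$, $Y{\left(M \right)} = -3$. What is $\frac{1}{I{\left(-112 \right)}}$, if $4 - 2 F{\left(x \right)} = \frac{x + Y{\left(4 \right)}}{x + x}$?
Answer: $\frac{40282095616}{123366025225} \approx 0.32653$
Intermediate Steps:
$F{\left(x \right)} = 2 - \frac{-3 + x}{4 x}$ ($F{\left(x \right)} = 2 - \frac{\left(x - 3\right) \frac{1}{x + x}}{2} = 2 - \frac{\left(-3 + x\right) \frac{1}{2 x}}{2} = 2 - \frac{\frac{1}{2} \frac{1}{x} \left(-3 + x\right)}{2} = 2 - \frac{-3 + x}{4 x}$)
$I{\left(J \right)} = \frac{\left(3 + 28 J^{2}\right)^{2}}{256 J^{4}}$ ($I{\left(J \right)} = \left(\frac{3 + 7 \left(J + J\right) \left(J + J\right)}{4 \left(J + J\right) \left(J + J\right)}\right)^{2} = \left(\frac{3 + 7 \cdot 2 J 2 J}{4 \cdot 2 J 2 J}\right)^{2} = \left(\frac{3 + 7 \cdot 4 J^{2}}{4 \cdot 4 J^{2}}\right)^{2} = \left(\frac{\frac{1}{4 J^{2}} \left(3 + 28 J^{2}\right)}{4}\right)^{2} = \left(\frac{3 + 28 J^{2}}{16 J^{2}}\right)^{2} = \frac{\left(3 + 28 J^{2}\right)^{2}}{256 J^{4}}$)
$\frac{1}{I{\left(-112 \right)}} = \frac{1}{\frac{1}{256} \cdot \frac{1}{157351936} \left(3 + 28 \left(-112\right)^{2}\right)^{2}} = \frac{1}{\frac{1}{256} \cdot \frac{1}{157351936} \left(3 + 28 \cdot 12544\right)^{2}} = \frac{1}{\frac{1}{256} \cdot \frac{1}{157351936} \left(3 + 351232\right)^{2}} = \frac{1}{\frac{1}{256} \cdot \frac{1}{157351936} \cdot 351235^{2}} = \frac{1}{\frac{1}{256} \cdot \frac{1}{157351936} \cdot 123366025225} = \frac{1}{\frac{123366025225}{40282095616}} = \frac{40282095616}{123366025225}$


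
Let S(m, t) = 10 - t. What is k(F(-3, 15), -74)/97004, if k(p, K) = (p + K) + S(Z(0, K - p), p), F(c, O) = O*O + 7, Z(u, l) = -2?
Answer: -16/24251 ≈ -0.00065977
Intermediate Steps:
F(c, O) = 7 + O**2 (F(c, O) = O**2 + 7 = 7 + O**2)
k(p, K) = 10 + K (k(p, K) = (p + K) + (10 - p) = (K + p) + (10 - p) = 10 + K)
k(F(-3, 15), -74)/97004 = (10 - 74)/97004 = -64*1/97004 = -16/24251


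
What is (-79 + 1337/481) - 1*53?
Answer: -62155/481 ≈ -129.22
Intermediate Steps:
(-79 + 1337/481) - 1*53 = (-79 + 1337*(1/481)) - 53 = (-79 + 1337/481) - 53 = -36662/481 - 53 = -62155/481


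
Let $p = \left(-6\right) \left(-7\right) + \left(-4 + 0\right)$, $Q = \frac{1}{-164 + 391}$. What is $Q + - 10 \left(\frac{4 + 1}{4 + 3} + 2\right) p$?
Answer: $- \frac{1638933}{1589} \approx -1031.4$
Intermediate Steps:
$Q = \frac{1}{227} \approx 0.0044053$
$p = 38$ ($p = 42 - 4 = 38$)
$Q + - 10 \left(\frac{4 + 1}{4 + 3} + 2\right) p = \frac{1}{227} + - 10 \left(\frac{4 + 1}{4 + 3} + 2\right) 38 = \frac{1}{227} + - 10 \left(\frac{5}{7} + 2\right) 38 = \frac{1}{227} + \left(-10\right) \frac{19}{7} \cdot 38 = \frac{1}{227} - \frac{7220}{7} = - \frac{1638933}{1589}$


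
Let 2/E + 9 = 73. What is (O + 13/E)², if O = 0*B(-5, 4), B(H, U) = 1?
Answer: 173056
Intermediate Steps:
E = 1/32 (E = 2/(-9 + 73) = 2/64 = 2*(1/64) = 1/32 ≈ 0.031250)
O = 0 (O = 0*1 = 0)
(O + 13/E)² = (0 + 13/(1/32))² = (0 + 13*32)² = (0 + 416)² = 416² = 173056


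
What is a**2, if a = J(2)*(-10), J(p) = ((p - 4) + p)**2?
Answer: 0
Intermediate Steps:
J(p) = (-4 + 2*p)**2 (J(p) = ((-4 + p) + p)**2 = (-4 + 2*p)**2)
a = 0 (a = (4*(-2 + 2)**2)*(-10) = (4*0**2)*(-10) = (4*0)*(-10) = 0*(-10) = 0)
a**2 = 0**2 = 0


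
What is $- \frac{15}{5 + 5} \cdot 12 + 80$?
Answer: $62$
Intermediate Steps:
$- \frac{15}{5 + 5} \cdot 12 + 80 = - \frac{15}{10} \cdot 12 + 80 = \left(-15\right) \frac{1}{10} \cdot 12 + 80 = \left(- \frac{3}{2}\right) 12 + 80 = -18 + 80 = 62$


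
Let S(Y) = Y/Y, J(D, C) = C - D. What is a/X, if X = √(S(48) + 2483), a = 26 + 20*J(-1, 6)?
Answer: 83*√69/207 ≈ 3.3307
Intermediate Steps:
S(Y) = 1
a = 166 (a = 26 + 20*(6 - 1*(-1)) = 26 + 20*(6 + 1) = 26 + 20*7 = 26 + 140 = 166)
X = 6*√69 (X = √(1 + 2483) = √2484 = 6*√69 ≈ 49.840)
a/X = 166/((6*√69)) = 166*(√69/414) = 83*√69/207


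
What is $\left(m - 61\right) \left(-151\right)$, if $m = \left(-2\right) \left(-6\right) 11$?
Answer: $-10721$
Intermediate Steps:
$m = 132$ ($m = 12 \cdot 11 = 132$)
$\left(m - 61\right) \left(-151\right) = \left(132 - 61\right) \left(-151\right) = 71 \left(-151\right) = -10721$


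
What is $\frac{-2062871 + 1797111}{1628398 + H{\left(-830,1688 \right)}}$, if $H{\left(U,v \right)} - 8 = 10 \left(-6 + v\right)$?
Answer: $- \frac{12080}{74783} \approx -0.16153$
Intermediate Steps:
$H{\left(U,v \right)} = -52 + 10 v$ ($H{\left(U,v \right)} = 8 + 10 \left(-6 + v\right) = 8 + \left(-60 + 10 v\right) = -52 + 10 v$)
$\frac{-2062871 + 1797111}{1628398 + H{\left(-830,1688 \right)}} = \frac{-2062871 + 1797111}{1628398 + \left(-52 + 10 \cdot 1688\right)} = - \frac{265760}{1628398 + \left(-52 + 16880\right)} = - \frac{265760}{1628398 + 16828} = - \frac{265760}{1645226} = \left(-265760\right) \frac{1}{1645226} = - \frac{12080}{74783}$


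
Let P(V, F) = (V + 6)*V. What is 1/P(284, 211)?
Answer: 1/82360 ≈ 1.2142e-5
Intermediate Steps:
P(V, F) = V*(6 + V) (P(V, F) = (6 + V)*V = V*(6 + V))
1/P(284, 211) = 1/(284*(6 + 284)) = 1/(284*290) = 1/82360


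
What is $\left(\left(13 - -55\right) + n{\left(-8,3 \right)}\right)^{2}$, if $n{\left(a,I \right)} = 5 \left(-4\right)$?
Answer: $2304$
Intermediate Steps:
$n{\left(a,I \right)} = -20$
$\left(\left(13 - -55\right) + n{\left(-8,3 \right)}\right)^{2} = \left(\left(13 - -55\right) - 20\right)^{2} = \left(\left(13 + 55\right) - 20\right)^{2} = \left(68 - 20\right)^{2} = 48^{2} = 2304$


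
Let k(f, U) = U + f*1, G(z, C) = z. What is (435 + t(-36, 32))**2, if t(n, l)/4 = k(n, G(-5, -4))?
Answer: 73441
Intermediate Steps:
k(f, U) = U + f
t(n, l) = -20 + 4*n (t(n, l) = 4*(-5 + n) = -20 + 4*n)
(435 + t(-36, 32))**2 = (435 + (-20 + 4*(-36)))**2 = (435 + (-20 - 144))**2 = (435 - 164)**2 = 271**2 = 73441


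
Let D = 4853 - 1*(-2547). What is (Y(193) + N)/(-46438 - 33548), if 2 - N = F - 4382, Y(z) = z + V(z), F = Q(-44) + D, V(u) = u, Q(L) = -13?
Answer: 2617/79986 ≈ 0.032718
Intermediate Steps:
D = 7400 (D = 4853 + 2547 = 7400)
F = 7387 (F = -13 + 7400 = 7387)
Y(z) = 2*z (Y(z) = z + z = 2*z)
N = -3003 (N = 2 - (7387 - 4382) = 2 - 1*3005 = 2 - 3005 = -3003)
(Y(193) + N)/(-46438 - 33548) = (2*193 - 3003)/(-46438 - 33548) = (386 - 3003)/(-79986) = -2617*(-1/79986) = 2617/79986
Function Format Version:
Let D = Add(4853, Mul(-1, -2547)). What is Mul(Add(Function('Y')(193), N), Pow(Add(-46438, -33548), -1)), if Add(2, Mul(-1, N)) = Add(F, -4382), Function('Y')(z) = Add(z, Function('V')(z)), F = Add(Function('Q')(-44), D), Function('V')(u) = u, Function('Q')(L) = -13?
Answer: Rational(2617, 79986) ≈ 0.032718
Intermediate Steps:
D = 7400 (D = Add(4853, 2547) = 7400)
F = 7387 (F = Add(-13, 7400) = 7387)
Function('Y')(z) = Mul(2, z) (Function('Y')(z) = Add(z, z) = Mul(2, z))
N = -3003 (N = Add(2, Mul(-1, Add(7387, -4382))) = Add(2, Mul(-1, 3005)) = Add(2, -3005) = -3003)
Mul(Add(Function('Y')(193), N), Pow(Add(-46438, -33548), -1)) = Mul(Add(Mul(2, 193), -3003), Pow(Add(-46438, -33548), -1)) = Mul(Add(386, -3003), Pow(-79986, -1)) = Mul(-2617, Rational(-1, 79986)) = Rational(2617, 79986)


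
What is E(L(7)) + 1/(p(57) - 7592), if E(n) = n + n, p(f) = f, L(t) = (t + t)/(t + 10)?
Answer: 210963/128095 ≈ 1.6469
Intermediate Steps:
L(t) = 2*t/(10 + t) (L(t) = (2*t)/(10 + t) = 2*t/(10 + t))
E(n) = 2*n
E(L(7)) + 1/(p(57) - 7592) = 2*(2*7/(10 + 7)) + 1/(57 - 7592) = 2*(2*7/17) + 1/(-7535) = 2*(2*7*(1/17)) - 1/7535 = 2*(14/17) - 1/7535 = 28/17 - 1/7535 = 210963/128095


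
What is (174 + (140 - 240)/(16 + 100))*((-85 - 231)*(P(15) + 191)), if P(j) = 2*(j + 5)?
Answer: -366512916/29 ≈ -1.2638e+7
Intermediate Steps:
P(j) = 10 + 2*j (P(j) = 2*(5 + j) = 10 + 2*j)
(174 + (140 - 240)/(16 + 100))*((-85 - 231)*(P(15) + 191)) = (174 + (140 - 240)/(16 + 100))*((-85 - 231)*((10 + 2*15) + 191)) = (174 - 100/116)*(-316*((10 + 30) + 191)) = (174 - 100*1/116)*(-316*(40 + 191)) = (174 - 25/29)*(-316*231) = (5021/29)*(-72996) = -366512916/29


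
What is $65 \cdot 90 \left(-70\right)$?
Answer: $-409500$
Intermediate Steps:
$65 \cdot 90 \left(-70\right) = 5850 \left(-70\right) = -409500$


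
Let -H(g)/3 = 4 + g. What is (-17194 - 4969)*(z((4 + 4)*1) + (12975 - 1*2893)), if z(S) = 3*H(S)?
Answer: -221053762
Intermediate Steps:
H(g) = -12 - 3*g (H(g) = -3*(4 + g) = -12 - 3*g)
z(S) = -36 - 9*S (z(S) = 3*(-12 - 3*S) = -36 - 9*S)
(-17194 - 4969)*(z((4 + 4)*1) + (12975 - 1*2893)) = (-17194 - 4969)*((-36 - 9*(4 + 4)) + (12975 - 1*2893)) = -22163*((-36 - 72) + (12975 - 2893)) = -22163*((-36 - 9*8) + 10082) = -22163*((-36 - 72) + 10082) = -22163*(-108 + 10082) = -22163*9974 = -221053762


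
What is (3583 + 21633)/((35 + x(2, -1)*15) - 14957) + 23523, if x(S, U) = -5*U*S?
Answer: 86864135/3693 ≈ 23521.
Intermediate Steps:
x(S, U) = -5*S*U
(3583 + 21633)/((35 + x(2, -1)*15) - 14957) + 23523 = (3583 + 21633)/((35 - 5*2*(-1)*15) - 14957) + 23523 = 25216/((35 + 10*15) - 14957) + 23523 = 25216/((35 + 150) - 14957) + 23523 = 25216/(185 - 14957) + 23523 = 25216/(-14772) + 23523 = 25216*(-1/14772) + 23523 = -6304/3693 + 23523 = 86864135/3693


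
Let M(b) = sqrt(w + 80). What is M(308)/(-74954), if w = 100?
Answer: -3*sqrt(5)/37477 ≈ -0.00017900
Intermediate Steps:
M(b) = 6*sqrt(5) (M(b) = sqrt(100 + 80) = sqrt(180) = 6*sqrt(5))
M(308)/(-74954) = (6*sqrt(5))/(-74954) = (6*sqrt(5))*(-1/74954) = -3*sqrt(5)/37477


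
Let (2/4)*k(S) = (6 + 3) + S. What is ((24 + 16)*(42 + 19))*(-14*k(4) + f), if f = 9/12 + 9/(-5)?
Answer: -890722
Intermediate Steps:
k(S) = 18 + 2*S (k(S) = 2*((6 + 3) + S) = 2*(9 + S) = 18 + 2*S)
f = -21/20 (f = 9*(1/12) + 9*(-1/5) = 3/4 - 9/5 = -21/20 ≈ -1.0500)
((24 + 16)*(42 + 19))*(-14*k(4) + f) = ((24 + 16)*(42 + 19))*(-14*(18 + 2*4) - 21/20) = (40*61)*(-14*(18 + 8) - 21/20) = 2440*(-14*26 - 21/20) = 2440*(-364 - 21/20) = 2440*(-7301/20) = -890722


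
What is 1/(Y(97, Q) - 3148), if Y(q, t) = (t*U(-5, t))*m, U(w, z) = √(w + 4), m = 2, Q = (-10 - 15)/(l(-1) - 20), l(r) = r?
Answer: -347067/1092567541 - 525*I/2185135082 ≈ -0.00031766 - 2.4026e-7*I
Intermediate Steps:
Q = 25/21 (Q = (-10 - 15)/(-1 - 20) = -25/(-21) = -25*(-1/21) = 25/21 ≈ 1.1905)
U(w, z) = √(4 + w)
Y(q, t) = 2*I*t (Y(q, t) = (t*√(4 - 5))*2 = (t*√(-1))*2 = (t*I)*2 = (I*t)*2 = 2*I*t)
1/(Y(97, Q) - 3148) = 1/(2*I*(25/21) - 3148) = 1/(50*I/21 - 3148) = 1/(-3148 + 50*I/21) = 441*(-3148 - 50*I/21)/4370270164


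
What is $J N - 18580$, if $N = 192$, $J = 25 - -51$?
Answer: $-3988$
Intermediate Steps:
$J = 76$ ($J = 25 + 51 = 76$)
$J N - 18580 = 76 \cdot 192 - 18580 = 14592 - 18580 = -3988$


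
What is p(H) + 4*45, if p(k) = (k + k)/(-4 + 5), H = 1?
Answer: 182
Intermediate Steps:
p(k) = 2*k (p(k) = (2*k)/1 = (2*k)*1 = 2*k)
p(H) + 4*45 = 2*1 + 4*45 = 2 + 180 = 182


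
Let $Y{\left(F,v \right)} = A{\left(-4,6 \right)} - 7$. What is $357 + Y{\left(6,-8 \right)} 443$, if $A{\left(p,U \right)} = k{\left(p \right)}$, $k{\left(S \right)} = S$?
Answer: $-4516$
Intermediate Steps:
$A{\left(p,U \right)} = p$
$Y{\left(F,v \right)} = -11$ ($Y{\left(F,v \right)} = -4 - 7 = -11$)
$357 + Y{\left(6,-8 \right)} 443 = 357 - 4873 = -4516$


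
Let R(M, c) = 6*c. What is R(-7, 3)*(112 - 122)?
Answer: -180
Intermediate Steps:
R(-7, 3)*(112 - 122) = (6*3)*(112 - 122) = 18*(-10) = -180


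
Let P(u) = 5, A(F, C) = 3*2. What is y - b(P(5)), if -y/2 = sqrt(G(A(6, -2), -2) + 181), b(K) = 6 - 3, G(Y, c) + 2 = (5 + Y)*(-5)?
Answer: -3 - 4*sqrt(31) ≈ -25.271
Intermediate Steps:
A(F, C) = 6
G(Y, c) = -27 - 5*Y (G(Y, c) = -2 + (5 + Y)*(-5) = -2 + (-25 - 5*Y) = -27 - 5*Y)
b(K) = 3
y = -4*sqrt(31) (y = -2*sqrt((-27 - 5*6) + 181) = -2*sqrt((-27 - 30) + 181) = -2*sqrt(-57 + 181) = -4*sqrt(31) ≈ -22.271)
y - b(P(5)) = -4*sqrt(31) - 1*3 = -4*sqrt(31) - 3 = -3 - 4*sqrt(31)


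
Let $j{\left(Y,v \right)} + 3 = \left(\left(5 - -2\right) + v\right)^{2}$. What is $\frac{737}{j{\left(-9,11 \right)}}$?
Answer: $\frac{737}{321} \approx 2.296$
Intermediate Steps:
$j{\left(Y,v \right)} = -3 + \left(7 + v\right)^{2}$ ($j{\left(Y,v \right)} = -3 + \left(\left(5 - -2\right) + v\right)^{2} = -3 + \left(\left(5 + 2\right) + v\right)^{2} = -3 + \left(7 + v\right)^{2}$)
$\frac{737}{j{\left(-9,11 \right)}} = \frac{737}{-3 + \left(7 + 11\right)^{2}} = \frac{737}{-3 + 18^{2}} = \frac{737}{-3 + 324} = \frac{737}{321}$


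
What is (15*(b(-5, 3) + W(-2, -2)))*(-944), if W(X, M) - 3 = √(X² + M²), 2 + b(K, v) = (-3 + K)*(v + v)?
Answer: 665520 - 28320*√2 ≈ 6.2547e+5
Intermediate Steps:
b(K, v) = -2 + 2*v*(-3 + K) (b(K, v) = -2 + (-3 + K)*(v + v) = -2 + (-3 + K)*(2*v) = -2 + 2*v*(-3 + K))
W(X, M) = 3 + √(M² + X²) (W(X, M) = 3 + √(X² + M²) = 3 + √(M² + X²))
(15*(b(-5, 3) + W(-2, -2)))*(-944) = (15*((-2 - 6*3 + 2*(-5)*3) + (3 + √((-2)² + (-2)²))))*(-944) = (15*((-2 - 18 - 30) + (3 + √(4 + 4))))*(-944) = (15*(-50 + (3 + √8)))*(-944) = (15*(-50 + (3 + 2*√2)))*(-944) = (15*(-47 + 2*√2))*(-944) = (-705 + 30*√2)*(-944) = 665520 - 28320*√2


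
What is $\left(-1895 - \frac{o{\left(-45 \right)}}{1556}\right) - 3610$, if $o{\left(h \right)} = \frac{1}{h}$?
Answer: $- \frac{385460099}{70020} \approx -5505.0$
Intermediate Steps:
$\left(-1895 - \frac{o{\left(-45 \right)}}{1556}\right) - 3610 = \left(-1895 - \frac{1}{\left(-45\right) 1556}\right) - 3610 = \left(-1895 - \left(- \frac{1}{45}\right) \frac{1}{1556}\right) - 3610 = \left(-1895 - - \frac{1}{70020}\right) - 3610 = \left(-1895 + \frac{1}{70020}\right) - 3610 = - \frac{132687899}{70020} - 3610 = - \frac{385460099}{70020}$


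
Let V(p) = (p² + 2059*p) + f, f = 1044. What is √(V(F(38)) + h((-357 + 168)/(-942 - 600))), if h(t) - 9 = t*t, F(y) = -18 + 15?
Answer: I*√1351358571/514 ≈ 71.519*I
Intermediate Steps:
F(y) = -3
V(p) = 1044 + p² + 2059*p (V(p) = (p² + 2059*p) + 1044 = 1044 + p² + 2059*p)
h(t) = 9 + t² (h(t) = 9 + t*t = 9 + t²)
√(V(F(38)) + h((-357 + 168)/(-942 - 600))) = √((1044 + (-3)² + 2059*(-3)) + (9 + ((-357 + 168)/(-942 - 600))²)) = √((1044 + 9 - 6177) + (9 + (-189/(-1542))²)) = √(-5124 + (9 + (-189*(-1/1542))²)) = √(-5124 + (9 + (63/514)²)) = √(-5124 + (9 + 3969/264196)) = √(-5124 + 2381733/264196) = √(-1351358571/264196) = I*√1351358571/514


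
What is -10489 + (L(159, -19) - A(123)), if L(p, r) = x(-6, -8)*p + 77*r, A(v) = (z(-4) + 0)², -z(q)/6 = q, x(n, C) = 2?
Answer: -12210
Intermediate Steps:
z(q) = -6*q
A(v) = 576 (A(v) = (-6*(-4) + 0)² = (24 + 0)² = 24² = 576)
L(p, r) = 2*p + 77*r
-10489 + (L(159, -19) - A(123)) = -10489 + ((2*159 + 77*(-19)) - 1*576) = -10489 + ((318 - 1463) - 576) = -10489 + (-1145 - 576) = -10489 - 1721 = -12210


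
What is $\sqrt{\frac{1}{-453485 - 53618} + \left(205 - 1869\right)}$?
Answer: $\frac{i \sqrt{427903345648479}}{507103} \approx 40.792 i$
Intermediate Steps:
$\sqrt{\frac{1}{-453485 - 53618} + \left(205 - 1869\right)} = \sqrt{\frac{1}{-507103} + \left(205 - 1869\right)} = \sqrt{- \frac{1}{507103} - 1664} = \sqrt{- \frac{843819393}{507103}} = \frac{i \sqrt{427903345648479}}{507103}$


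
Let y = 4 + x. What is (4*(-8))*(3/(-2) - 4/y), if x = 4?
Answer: 64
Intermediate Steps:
y = 8 (y = 4 + 4 = 8)
(4*(-8))*(3/(-2) - 4/y) = (4*(-8))*(3/(-2) - 4/8) = -32*(3*(-½) - 4*⅛) = -32*(-3/2 - ½) = -32*(-2) = 64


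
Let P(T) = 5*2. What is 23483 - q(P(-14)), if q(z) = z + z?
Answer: 23463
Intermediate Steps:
P(T) = 10
q(z) = 2*z
23483 - q(P(-14)) = 23483 - 2*10 = 23483 - 1*20 = 23483 - 20 = 23463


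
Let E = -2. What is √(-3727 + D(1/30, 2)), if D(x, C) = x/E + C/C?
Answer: I*√3353415/30 ≈ 61.041*I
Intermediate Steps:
D(x, C) = 1 - x/2 (D(x, C) = x/(-2) + C/C = x*(-½) + 1 = -x/2 + 1 = 1 - x/2)
√(-3727 + D(1/30, 2)) = √(-3727 + (1 - ½/30)) = √(-3727 + (1 - ½*1/30)) = √(-3727 + (1 - 1/60)) = √(-3727 + 59/60) = √(-223561/60) = I*√3353415/30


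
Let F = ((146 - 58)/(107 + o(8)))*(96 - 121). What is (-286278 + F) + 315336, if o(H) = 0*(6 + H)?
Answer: 3107006/107 ≈ 29037.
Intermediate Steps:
o(H) = 0
F = -2200/107 (F = ((146 - 58)/(107 + 0))*(96 - 121) = (88/107)*(-25) = -2200/107 ≈ -20.561)
(-286278 + F) + 315336 = (-286278 - 2200/107) + 315336 = -30633946/107 + 315336 = 3107006/107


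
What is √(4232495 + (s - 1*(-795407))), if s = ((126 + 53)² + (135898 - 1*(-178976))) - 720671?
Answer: √4654146 ≈ 2157.3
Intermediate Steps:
s = -373756 (s = (179² + (135898 + 178976)) - 720671 = (32041 + 314874) - 720671 = 346915 - 720671 = -373756)
√(4232495 + (s - 1*(-795407))) = √(4232495 + (-373756 - 1*(-795407))) = √(4232495 + (-373756 + 795407)) = √(4232495 + 421651) = √4654146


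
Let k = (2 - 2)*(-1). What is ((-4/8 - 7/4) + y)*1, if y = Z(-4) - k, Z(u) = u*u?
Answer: 55/4 ≈ 13.750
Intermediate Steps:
Z(u) = u**2
k = 0 (k = 0*(-1) = 0)
y = 16 (y = (-4)**2 - 1*0 = 16 + 0 = 16)
((-4/8 - 7/4) + y)*1 = ((-4/8 - 7/4) + 16)*1 = ((-4*1/8 - 7*1/4) + 16)*1 = ((-1/2 - 7/4) + 16)*1 = (-9/4 + 16)*1 = (55/4)*1 = 55/4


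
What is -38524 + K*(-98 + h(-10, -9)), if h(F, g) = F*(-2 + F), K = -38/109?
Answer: -4199952/109 ≈ -38532.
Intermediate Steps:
K = -38/109 (K = -38*1/109 = -38/109 ≈ -0.34862)
-38524 + K*(-98 + h(-10, -9)) = -38524 - 38*(-98 - 10*(-2 - 10))/109 = -38524 - 38*(-98 - 10*(-12))/109 = -38524 - 38*(-98 + 120)/109 = -38524 - 38/109*22 = -38524 - 836/109 = -4199952/109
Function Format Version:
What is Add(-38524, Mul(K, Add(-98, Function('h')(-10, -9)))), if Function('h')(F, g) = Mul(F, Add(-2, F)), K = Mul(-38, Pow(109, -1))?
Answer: Rational(-4199952, 109) ≈ -38532.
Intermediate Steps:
K = Rational(-38, 109) (K = Mul(-38, Rational(1, 109)) = Rational(-38, 109) ≈ -0.34862)
Add(-38524, Mul(K, Add(-98, Function('h')(-10, -9)))) = Add(-38524, Mul(Rational(-38, 109), Add(-98, Mul(-10, Add(-2, -10))))) = Add(-38524, Mul(Rational(-38, 109), Add(-98, Mul(-10, -12)))) = Add(-38524, Mul(Rational(-38, 109), Add(-98, 120))) = Add(-38524, Mul(Rational(-38, 109), 22)) = Add(-38524, Rational(-836, 109)) = Rational(-4199952, 109)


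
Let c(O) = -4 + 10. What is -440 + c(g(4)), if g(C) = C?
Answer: -434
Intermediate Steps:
c(O) = 6
-440 + c(g(4)) = -440 + 6 = -434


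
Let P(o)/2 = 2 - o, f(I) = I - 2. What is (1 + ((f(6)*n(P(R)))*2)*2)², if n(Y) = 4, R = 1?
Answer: 4225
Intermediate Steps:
f(I) = -2 + I
P(o) = 4 - 2*o (P(o) = 2*(2 - o) = 4 - 2*o)
(1 + ((f(6)*n(P(R)))*2)*2)² = (1 + (((-2 + 6)*4)*2)*2)² = (1 + ((4*4)*2)*2)² = (1 + (16*2)*2)² = (1 + 32*2)² = (1 + 64)² = 65² = 4225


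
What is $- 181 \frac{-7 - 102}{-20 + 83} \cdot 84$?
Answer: $\frac{78916}{3} \approx 26305.0$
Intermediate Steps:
$- 181 \frac{-7 - 102}{-20 + 83} \cdot 84 = - 181 \left(- \frac{109}{63}\right) 84 = - 181 \left(\left(-109\right) \frac{1}{63}\right) 84 = \left(-181\right) \left(- \frac{109}{63}\right) 84 = \frac{19729}{63} \cdot 84 = \frac{78916}{3}$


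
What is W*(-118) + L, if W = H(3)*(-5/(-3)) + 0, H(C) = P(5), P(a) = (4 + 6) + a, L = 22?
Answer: -2928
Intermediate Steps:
P(a) = 10 + a
H(C) = 15 (H(C) = 10 + 5 = 15)
W = 25 (W = 15*(-5/(-3)) + 0 = 15*(-5*(-⅓)) + 0 = 15*(5/3) + 0 = 25 + 0 = 25)
W*(-118) + L = 25*(-118) + 22 = -2950 + 22 = -2928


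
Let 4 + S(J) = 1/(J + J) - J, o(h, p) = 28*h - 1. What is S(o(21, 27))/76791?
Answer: -693833/90152634 ≈ -0.0076962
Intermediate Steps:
o(h, p) = -1 + 28*h
S(J) = -4 + 1/(2*J) - J (S(J) = -4 + (1/(J + J) - J) = -4 + (1/(2*J) - J) = -4 + 1/(2*J) - J)
S(o(21, 27))/76791 = (-4 + 1/(2*(-1 + 28*21)) - (-1 + 28*21))/76791 = (-4 + 1/(2*(-1 + 588)) - (-1 + 588))*(1/76791) = (-4 + (1/2)/587 - 1*587)*(1/76791) = (-4 + (1/2)*(1/587) - 587)*(1/76791) = (-4 + 1/1174 - 587)*(1/76791) = -693833/1174*1/76791 = -693833/90152634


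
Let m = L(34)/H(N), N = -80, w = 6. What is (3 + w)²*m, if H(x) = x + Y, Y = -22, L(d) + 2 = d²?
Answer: -15579/17 ≈ -916.41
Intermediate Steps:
L(d) = -2 + d²
H(x) = -22 + x (H(x) = x - 22 = -22 + x)
m = -577/51 (m = (-2 + 34²)/(-22 - 80) = (-2 + 1156)/(-102) = 1154*(-1/102) = -577/51 ≈ -11.314)
(3 + w)²*m = (3 + 6)²*(-577/51) = 9²*(-577/51) = 81*(-577/51) = -15579/17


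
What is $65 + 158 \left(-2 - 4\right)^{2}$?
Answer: $5753$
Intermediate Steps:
$65 + 158 \left(-2 - 4\right)^{2} = 65 + 158 \left(-6\right)^{2} = 65 + 158 \cdot 36 = 65 + 5688 = 5753$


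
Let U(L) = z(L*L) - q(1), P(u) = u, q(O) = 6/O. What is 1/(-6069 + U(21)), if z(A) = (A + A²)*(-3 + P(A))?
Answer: 1/85369761 ≈ 1.1714e-8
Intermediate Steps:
z(A) = (-3 + A)*(A + A²) (z(A) = (A + A²)*(-3 + A) = (-3 + A)*(A + A²))
U(L) = -6 + L²*(-3 + L⁴ - 2*L²) (U(L) = (L*L)*(-3 + (L*L)² - 2*L*L) - 6/1 = L²*(-3 + (L²)² - 2*L²) - 6 = L²*(-3 + L⁴ - 2*L²) - 1*6 = L²*(-3 + L⁴ - 2*L²) - 6 = -6 + L²*(-3 + L⁴ - 2*L²))
1/(-6069 + U(21)) = 1/(-6069 + (-6 + 21²*(-3 + 21⁴ - 2*21²))) = 1/(-6069 + (-6 + 441*(-3 + 194481 - 2*441))) = 1/(-6069 + (-6 + 441*(-3 + 194481 - 882))) = 1/(-6069 + (-6 + 441*193596)) = 1/(-6069 + (-6 + 85375836)) = 1/(-6069 + 85375830) = 1/85369761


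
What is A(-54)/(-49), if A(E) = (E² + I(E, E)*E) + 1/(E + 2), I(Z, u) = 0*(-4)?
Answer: -151631/2548 ≈ -59.510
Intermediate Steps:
I(Z, u) = 0
A(E) = E² + 1/(2 + E) (A(E) = (E² + 0*E) + 1/(E + 2) = (E² + 0) + 1/(2 + E) = E² + 1/(2 + E))
A(-54)/(-49) = ((1 + (-54)³ + 2*(-54)²)/(2 - 54))/(-49) = ((1 - 157464 + 2*2916)/(-52))*(-1/49) = -(1 - 157464 + 5832)/52*(-1/49) = -1/52*(-151631)*(-1/49) = (151631/52)*(-1/49) = -151631/2548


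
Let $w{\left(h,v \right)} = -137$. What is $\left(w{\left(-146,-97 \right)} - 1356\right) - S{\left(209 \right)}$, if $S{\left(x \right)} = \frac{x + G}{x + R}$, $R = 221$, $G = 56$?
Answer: $- \frac{128451}{86} \approx -1493.6$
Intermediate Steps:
$S{\left(x \right)} = \frac{56 + x}{221 + x}$ ($S{\left(x \right)} = \frac{x + 56}{x + 221} = \frac{56 + x}{221 + x}$)
$\left(w{\left(-146,-97 \right)} - 1356\right) - S{\left(209 \right)} = \left(-137 - 1356\right) - \frac{56 + 209}{221 + 209} = \left(-137 + \left(-5506 + 4150\right)\right) - \frac{1}{430} \cdot 265 = \left(-137 - 1356\right) - \frac{1}{430} \cdot 265 = -1493 - \frac{53}{86} = - \frac{128451}{86}$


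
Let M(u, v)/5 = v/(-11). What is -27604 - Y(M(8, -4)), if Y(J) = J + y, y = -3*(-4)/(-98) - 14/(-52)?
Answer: -386869993/14014 ≈ -27606.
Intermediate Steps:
M(u, v) = -5*v/11 (M(u, v) = 5*(v/(-11)) = 5*(v*(-1/11)) = 5*(-v/11) = -5*v/11)
y = 187/1274 (y = 12*(-1/98) - 14*(-1/52) = -6/49 + 7/26 = 187/1274 ≈ 0.14678)
Y(J) = 187/1274 + J (Y(J) = J + 187/1274 = 187/1274 + J)
-27604 - Y(M(8, -4)) = -27604 - (187/1274 - 5/11*(-4)) = -27604 - (187/1274 + 20/11) = -27604 - 1*27537/14014 = -27604 - 27537/14014 = -386869993/14014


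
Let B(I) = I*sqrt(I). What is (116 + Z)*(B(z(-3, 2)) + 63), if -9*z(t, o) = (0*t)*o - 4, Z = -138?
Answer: -37598/27 ≈ -1392.5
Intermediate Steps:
z(t, o) = 4/9 (z(t, o) = -((0*t)*o - 4)/9 = -(0*o - 4)/9 = -(0 - 4)/9 = -1/9*(-4) = 4/9)
B(I) = I**(3/2)
(116 + Z)*(B(z(-3, 2)) + 63) = (116 - 138)*((4/9)**(3/2) + 63) = -22*(8/27 + 63) = -22*1709/27 = -37598/27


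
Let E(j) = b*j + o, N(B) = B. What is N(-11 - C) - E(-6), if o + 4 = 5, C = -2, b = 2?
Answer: 2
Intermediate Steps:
o = 1 (o = -4 + 5 = 1)
E(j) = 1 + 2*j (E(j) = 2*j + 1 = 1 + 2*j)
N(-11 - C) - E(-6) = (-11 - 1*(-2)) - (1 + 2*(-6)) = (-11 + 2) - (1 - 12) = -9 - 1*(-11) = -9 + 11 = 2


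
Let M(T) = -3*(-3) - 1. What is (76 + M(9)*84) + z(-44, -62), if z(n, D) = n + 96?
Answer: 800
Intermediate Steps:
M(T) = 8 (M(T) = 9 - 1 = 8)
z(n, D) = 96 + n
(76 + M(9)*84) + z(-44, -62) = (76 + 8*84) + (96 - 44) = (76 + 672) + 52 = 748 + 52 = 800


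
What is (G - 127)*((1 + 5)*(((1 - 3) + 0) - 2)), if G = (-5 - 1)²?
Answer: 2184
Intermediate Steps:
G = 36 (G = (-6)² = 36)
(G - 127)*((1 + 5)*(((1 - 3) + 0) - 2)) = (36 - 127)*((1 + 5)*(((1 - 3) + 0) - 2)) = -546*((-2 + 0) - 2) = -546*(-2 - 2) = -546*(-4) = -91*(-24) = 2184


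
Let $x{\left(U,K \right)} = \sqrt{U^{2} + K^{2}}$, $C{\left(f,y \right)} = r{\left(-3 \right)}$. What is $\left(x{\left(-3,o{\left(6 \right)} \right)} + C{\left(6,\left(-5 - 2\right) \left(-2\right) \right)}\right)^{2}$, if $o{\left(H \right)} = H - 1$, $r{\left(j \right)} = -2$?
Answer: $\left(2 - \sqrt{34}\right)^{2} \approx 14.676$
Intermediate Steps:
$C{\left(f,y \right)} = -2$
$o{\left(H \right)} = -1 + H$
$x{\left(U,K \right)} = \sqrt{K^{2} + U^{2}}$
$\left(x{\left(-3,o{\left(6 \right)} \right)} + C{\left(6,\left(-5 - 2\right) \left(-2\right) \right)}\right)^{2} = \left(\sqrt{\left(-1 + 6\right)^{2} + \left(-3\right)^{2}} - 2\right)^{2} = \left(\sqrt{5^{2} + 9} - 2\right)^{2} = \left(\sqrt{25 + 9} - 2\right)^{2} = \left(\sqrt{34} - 2\right)^{2} = \left(-2 + \sqrt{34}\right)^{2}$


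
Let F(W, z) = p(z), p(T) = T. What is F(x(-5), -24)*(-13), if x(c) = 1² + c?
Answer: 312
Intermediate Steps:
x(c) = 1 + c
F(W, z) = z
F(x(-5), -24)*(-13) = -24*(-13) = 312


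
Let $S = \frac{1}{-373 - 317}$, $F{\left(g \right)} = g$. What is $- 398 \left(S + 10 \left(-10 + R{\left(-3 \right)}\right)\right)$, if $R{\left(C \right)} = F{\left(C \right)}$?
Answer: $\frac{17850499}{345} \approx 51741.0$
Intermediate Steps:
$R{\left(C \right)} = C$
$S = - \frac{1}{690}$ ($S = \frac{1}{-690} = - \frac{1}{690} \approx -0.0014493$)
$- 398 \left(S + 10 \left(-10 + R{\left(-3 \right)}\right)\right) = - 398 \left(- \frac{1}{690} + 10 \left(-10 - 3\right)\right) = - 398 \left(- \frac{1}{690} + 10 \left(-13\right)\right) = - 398 \left(- \frac{1}{690} - 130\right) = \left(-398\right) \left(- \frac{89701}{690}\right) = \frac{17850499}{345}$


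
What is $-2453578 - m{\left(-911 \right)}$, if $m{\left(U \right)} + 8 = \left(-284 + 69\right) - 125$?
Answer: $-2453230$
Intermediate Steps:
$m{\left(U \right)} = -348$ ($m{\left(U \right)} = -8 + \left(\left(-284 + 69\right) - 125\right) = -8 - 340 = -348$)
$-2453578 - m{\left(-911 \right)} = -2453578 - -348 = -2453578 + 348 = -2453230$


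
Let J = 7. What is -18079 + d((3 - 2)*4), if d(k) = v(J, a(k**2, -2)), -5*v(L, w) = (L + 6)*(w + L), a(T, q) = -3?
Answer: -90447/5 ≈ -18089.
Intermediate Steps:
v(L, w) = -(6 + L)*(L + w)/5 (v(L, w) = -(L + 6)*(w + L)/5 = -(6 + L)*(L + w)/5)
d(k) = -52/5 (d(k) = -6/5*7 - 6/5*(-3) - 1/5*7**2 - 1/5*7*(-3) = -42/5 + 18/5 - 1/5*49 + 21/5 = -42/5 + 18/5 - 49/5 + 21/5 = -52/5)
-18079 + d((3 - 2)*4) = -18079 - 52/5 = -90447/5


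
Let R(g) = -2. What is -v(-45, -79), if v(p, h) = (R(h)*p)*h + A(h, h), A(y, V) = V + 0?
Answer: 7189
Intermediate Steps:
A(y, V) = V
v(p, h) = h - 2*h*p (v(p, h) = (-2*p)*h + h = -2*h*p + h = h - 2*h*p)
-v(-45, -79) = -(-79)*(1 - 2*(-45)) = -(-79)*(1 + 90) = -(-79)*91 = -1*(-7189) = 7189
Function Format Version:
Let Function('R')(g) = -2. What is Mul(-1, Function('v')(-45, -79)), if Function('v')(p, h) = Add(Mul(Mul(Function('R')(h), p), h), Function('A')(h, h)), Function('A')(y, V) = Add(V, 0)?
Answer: 7189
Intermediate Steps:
Function('A')(y, V) = V
Function('v')(p, h) = Add(h, Mul(-2, h, p)) (Function('v')(p, h) = Add(Mul(Mul(-2, p), h), h) = Add(Mul(-2, h, p), h) = Add(h, Mul(-2, h, p)))
Mul(-1, Function('v')(-45, -79)) = Mul(-1, Mul(-79, Add(1, Mul(-2, -45)))) = Mul(-1, Mul(-79, Add(1, 90))) = Mul(-1, Mul(-79, 91)) = Mul(-1, -7189) = 7189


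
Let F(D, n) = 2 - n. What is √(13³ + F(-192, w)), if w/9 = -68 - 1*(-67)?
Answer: 4*√138 ≈ 46.989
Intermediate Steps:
w = -9 (w = 9*(-68 - 1*(-67)) = 9*(-68 + 67) = 9*(-1) = -9)
√(13³ + F(-192, w)) = √(13³ + (2 - 1*(-9))) = √(2197 + (2 + 9)) = √(2197 + 11) = √2208 = 4*√138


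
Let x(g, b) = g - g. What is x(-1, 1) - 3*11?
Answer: -33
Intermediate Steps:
x(g, b) = 0
x(-1, 1) - 3*11 = 0 - 3*11 = 0 - 33 = -33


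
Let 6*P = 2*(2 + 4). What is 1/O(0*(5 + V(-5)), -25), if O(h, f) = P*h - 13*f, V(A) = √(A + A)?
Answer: 1/325 ≈ 0.0030769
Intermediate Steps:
V(A) = √2*√A (V(A) = √(2*A) = √2*√A)
P = 2 (P = (2*(2 + 4))/6 = (2*6)/6 = (⅙)*12 = 2)
O(h, f) = -13*f + 2*h (O(h, f) = 2*h - 13*f = -13*f + 2*h)
1/O(0*(5 + V(-5)), -25) = 1/(-13*(-25) + 2*(0*(5 + √2*√(-5)))) = 1/(325 + 2*(0*(5 + √2*(I*√5)))) = 1/(325 + 2*(0*(5 + I*√10))) = 1/(325 + 2*0) = 1/(325 + 0) = 1/325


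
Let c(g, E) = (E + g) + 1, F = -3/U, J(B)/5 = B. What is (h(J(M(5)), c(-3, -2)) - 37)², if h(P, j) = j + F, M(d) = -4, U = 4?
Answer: 27889/16 ≈ 1743.1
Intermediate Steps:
J(B) = 5*B
F = -¾ (F = -3/4 = -3*¼ = -¾ ≈ -0.75000)
c(g, E) = 1 + E + g
h(P, j) = -¾ + j (h(P, j) = j - ¾ = -¾ + j)
(h(J(M(5)), c(-3, -2)) - 37)² = ((-¾ + (1 - 2 - 3)) - 37)² = ((-¾ - 4) - 37)² = (-19/4 - 37)² = (-167/4)² = 27889/16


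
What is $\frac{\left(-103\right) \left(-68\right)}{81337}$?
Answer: $\frac{7004}{81337} \approx 0.086111$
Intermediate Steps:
$\frac{\left(-103\right) \left(-68\right)}{81337} = 7004 \cdot \frac{1}{81337} = \frac{7004}{81337}$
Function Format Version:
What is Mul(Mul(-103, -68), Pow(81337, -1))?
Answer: Rational(7004, 81337) ≈ 0.086111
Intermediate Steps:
Mul(Mul(-103, -68), Pow(81337, -1)) = Mul(7004, Rational(1, 81337)) = Rational(7004, 81337)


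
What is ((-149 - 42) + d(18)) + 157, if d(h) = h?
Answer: -16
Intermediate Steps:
((-149 - 42) + d(18)) + 157 = ((-149 - 42) + 18) + 157 = (-191 + 18) + 157 = -173 + 157 = -16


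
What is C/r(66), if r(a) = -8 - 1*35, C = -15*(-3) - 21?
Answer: -24/43 ≈ -0.55814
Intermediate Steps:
C = 24 (C = 45 - 21 = 24)
r(a) = -43 (r(a) = -8 - 35 = -43)
C/r(66) = 24/(-43) = 24*(-1/43) = -24/43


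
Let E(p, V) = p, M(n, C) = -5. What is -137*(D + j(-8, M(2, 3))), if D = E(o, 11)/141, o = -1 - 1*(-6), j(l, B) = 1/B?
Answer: 15892/705 ≈ 22.542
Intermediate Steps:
o = 5 (o = -1 + 6 = 5)
D = 5/141 ≈ 0.035461
-137*(D + j(-8, M(2, 3))) = -137*(5/141 + 1/(-5)) = -137*(5/141 - 1/5) = -137*(-116/705) = 15892/705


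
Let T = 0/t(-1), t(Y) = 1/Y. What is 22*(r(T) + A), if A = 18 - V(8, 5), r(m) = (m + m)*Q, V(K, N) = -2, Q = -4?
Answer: 440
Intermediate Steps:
t(Y) = 1/Y
T = 0 (T = 0/(1/(-1)) = 0/(-1) = 0*(-1) = 0)
r(m) = -8*m (r(m) = (m + m)*(-4) = (2*m)*(-4) = -8*m)
A = 20 (A = 18 - 1*(-2) = 18 + 2 = 20)
22*(r(T) + A) = 22*(-8*0 + 20) = 22*(0 + 20) = 22*20 = 440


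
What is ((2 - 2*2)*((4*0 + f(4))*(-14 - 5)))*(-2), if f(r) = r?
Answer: -304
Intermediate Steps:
((2 - 2*2)*((4*0 + f(4))*(-14 - 5)))*(-2) = ((2 - 2*2)*((4*0 + 4)*(-14 - 5)))*(-2) = ((2 - 4)*((0 + 4)*(-19)))*(-2) = -8*(-19)*(-2) = -2*(-76)*(-2) = 152*(-2) = -304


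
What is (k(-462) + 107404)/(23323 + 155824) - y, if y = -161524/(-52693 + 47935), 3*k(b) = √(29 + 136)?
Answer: -14212755898/426190713 + √165/537441 ≈ -33.348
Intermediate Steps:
k(b) = √165/3 (k(b) = √(29 + 136)/3 = √165/3)
y = 80762/2379 (y = -161524/(-4758) = -161524*(-1/4758) = 80762/2379 ≈ 33.948)
(k(-462) + 107404)/(23323 + 155824) - y = (√165/3 + 107404)/(23323 + 155824) - 1*80762/2379 = (107404 + √165/3)/179147 - 80762/2379 = (107404 + √165/3)*(1/179147) - 80762/2379 = (107404/179147 + √165/537441) - 80762/2379 = -14212755898/426190713 + √165/537441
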